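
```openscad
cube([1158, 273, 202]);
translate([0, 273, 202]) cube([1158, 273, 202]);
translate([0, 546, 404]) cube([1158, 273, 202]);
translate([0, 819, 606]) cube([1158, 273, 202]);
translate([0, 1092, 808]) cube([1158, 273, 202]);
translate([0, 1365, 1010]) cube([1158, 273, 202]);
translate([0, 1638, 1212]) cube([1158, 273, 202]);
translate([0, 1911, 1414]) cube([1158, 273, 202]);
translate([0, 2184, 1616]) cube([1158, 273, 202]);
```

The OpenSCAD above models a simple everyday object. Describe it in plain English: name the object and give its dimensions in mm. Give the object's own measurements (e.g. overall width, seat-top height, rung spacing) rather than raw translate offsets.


A straight staircase of 9 solid steps. Each step is 1158 mm wide (x), 273 mm deep (y, the going) and 202 mm tall (the rise). The first step rests on the floor; each subsequent step sits one going further in +y and one rise higher in +z, directly behind and above the previous step with no overlap.


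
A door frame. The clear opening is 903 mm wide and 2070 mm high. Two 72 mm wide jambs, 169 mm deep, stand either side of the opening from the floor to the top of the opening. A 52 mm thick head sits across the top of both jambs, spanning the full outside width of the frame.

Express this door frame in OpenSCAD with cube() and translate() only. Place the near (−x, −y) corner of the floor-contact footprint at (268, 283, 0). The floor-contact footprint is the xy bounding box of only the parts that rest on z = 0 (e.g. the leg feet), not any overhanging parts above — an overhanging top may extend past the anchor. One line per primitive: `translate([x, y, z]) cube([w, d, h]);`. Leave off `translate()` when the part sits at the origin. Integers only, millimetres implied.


translate([268, 283, 0]) cube([72, 169, 2070]);
translate([1243, 283, 0]) cube([72, 169, 2070]);
translate([268, 283, 2070]) cube([1047, 169, 52]);


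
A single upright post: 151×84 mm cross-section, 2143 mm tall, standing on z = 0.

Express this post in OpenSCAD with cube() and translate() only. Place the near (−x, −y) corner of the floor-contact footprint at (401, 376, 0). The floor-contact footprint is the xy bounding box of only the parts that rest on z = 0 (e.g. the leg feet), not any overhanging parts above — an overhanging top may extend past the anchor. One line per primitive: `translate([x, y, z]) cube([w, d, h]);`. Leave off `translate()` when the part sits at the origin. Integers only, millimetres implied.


translate([401, 376, 0]) cube([151, 84, 2143]);


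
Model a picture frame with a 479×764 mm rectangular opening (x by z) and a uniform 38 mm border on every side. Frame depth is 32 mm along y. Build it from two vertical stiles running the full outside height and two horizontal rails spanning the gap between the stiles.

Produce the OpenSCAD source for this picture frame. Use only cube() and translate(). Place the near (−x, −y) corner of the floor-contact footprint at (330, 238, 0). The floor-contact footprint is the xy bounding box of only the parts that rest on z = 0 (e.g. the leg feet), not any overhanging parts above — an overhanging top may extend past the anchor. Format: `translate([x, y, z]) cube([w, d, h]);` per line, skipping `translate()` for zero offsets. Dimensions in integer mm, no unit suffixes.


translate([330, 238, 0]) cube([38, 32, 840]);
translate([847, 238, 0]) cube([38, 32, 840]);
translate([368, 238, 0]) cube([479, 32, 38]);
translate([368, 238, 802]) cube([479, 32, 38]);


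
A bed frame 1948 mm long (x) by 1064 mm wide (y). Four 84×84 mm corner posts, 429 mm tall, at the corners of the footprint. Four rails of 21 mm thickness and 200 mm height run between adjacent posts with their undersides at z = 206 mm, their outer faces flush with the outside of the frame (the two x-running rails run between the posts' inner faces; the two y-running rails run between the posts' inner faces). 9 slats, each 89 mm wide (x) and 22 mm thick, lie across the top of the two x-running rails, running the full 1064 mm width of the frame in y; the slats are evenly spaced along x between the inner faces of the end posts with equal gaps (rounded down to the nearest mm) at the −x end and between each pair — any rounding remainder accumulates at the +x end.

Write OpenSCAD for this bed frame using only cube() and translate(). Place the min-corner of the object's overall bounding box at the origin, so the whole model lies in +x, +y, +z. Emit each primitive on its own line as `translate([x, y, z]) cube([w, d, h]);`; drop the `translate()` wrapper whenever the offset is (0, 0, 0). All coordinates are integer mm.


cube([84, 84, 429]);
translate([0, 980, 0]) cube([84, 84, 429]);
translate([1864, 0, 0]) cube([84, 84, 429]);
translate([1864, 980, 0]) cube([84, 84, 429]);
translate([84, 0, 206]) cube([1780, 21, 200]);
translate([84, 1043, 206]) cube([1780, 21, 200]);
translate([0, 84, 206]) cube([21, 896, 200]);
translate([1927, 84, 206]) cube([21, 896, 200]);
translate([181, 0, 406]) cube([89, 1064, 22]);
translate([367, 0, 406]) cube([89, 1064, 22]);
translate([553, 0, 406]) cube([89, 1064, 22]);
translate([739, 0, 406]) cube([89, 1064, 22]);
translate([925, 0, 406]) cube([89, 1064, 22]);
translate([1111, 0, 406]) cube([89, 1064, 22]);
translate([1297, 0, 406]) cube([89, 1064, 22]);
translate([1483, 0, 406]) cube([89, 1064, 22]);
translate([1669, 0, 406]) cube([89, 1064, 22]);


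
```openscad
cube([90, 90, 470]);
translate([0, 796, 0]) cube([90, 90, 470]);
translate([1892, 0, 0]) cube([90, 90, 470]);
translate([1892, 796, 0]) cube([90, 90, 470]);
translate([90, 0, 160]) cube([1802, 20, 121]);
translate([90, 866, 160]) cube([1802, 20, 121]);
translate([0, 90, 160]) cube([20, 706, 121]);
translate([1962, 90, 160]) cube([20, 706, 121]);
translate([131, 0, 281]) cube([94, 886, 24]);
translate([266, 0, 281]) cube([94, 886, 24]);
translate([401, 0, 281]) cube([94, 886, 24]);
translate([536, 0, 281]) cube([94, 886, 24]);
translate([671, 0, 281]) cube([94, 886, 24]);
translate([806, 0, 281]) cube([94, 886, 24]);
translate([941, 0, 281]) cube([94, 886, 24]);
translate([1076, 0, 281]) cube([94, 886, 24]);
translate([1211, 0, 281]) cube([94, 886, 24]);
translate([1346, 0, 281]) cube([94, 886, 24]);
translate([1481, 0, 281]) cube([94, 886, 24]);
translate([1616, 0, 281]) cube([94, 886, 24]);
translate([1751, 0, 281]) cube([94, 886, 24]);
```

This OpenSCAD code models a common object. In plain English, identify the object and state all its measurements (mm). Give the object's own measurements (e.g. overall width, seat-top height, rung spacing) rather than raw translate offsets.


A bed frame 1982 mm long (x) by 886 mm wide (y). Four 90×90 mm corner posts, 470 mm tall, at the corners of the footprint. Four rails of 20 mm thickness and 121 mm height run between adjacent posts with their undersides at z = 160 mm, their outer faces flush with the outside of the frame (the two x-running rails run between the posts' inner faces; the two y-running rails run between the posts' inner faces). 13 slats, each 94 mm wide (x) and 24 mm thick, lie across the top of the two x-running rails, running the full 886 mm width of the frame in y; along x they sit between the end posts with a 41 mm gap after the −x posts and between neighbouring slats, leaving 47 mm before the +x posts.


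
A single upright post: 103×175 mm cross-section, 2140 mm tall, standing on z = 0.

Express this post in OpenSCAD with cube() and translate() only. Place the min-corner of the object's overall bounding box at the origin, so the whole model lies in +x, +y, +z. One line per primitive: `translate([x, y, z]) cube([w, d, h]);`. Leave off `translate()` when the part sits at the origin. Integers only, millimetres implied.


cube([103, 175, 2140]);


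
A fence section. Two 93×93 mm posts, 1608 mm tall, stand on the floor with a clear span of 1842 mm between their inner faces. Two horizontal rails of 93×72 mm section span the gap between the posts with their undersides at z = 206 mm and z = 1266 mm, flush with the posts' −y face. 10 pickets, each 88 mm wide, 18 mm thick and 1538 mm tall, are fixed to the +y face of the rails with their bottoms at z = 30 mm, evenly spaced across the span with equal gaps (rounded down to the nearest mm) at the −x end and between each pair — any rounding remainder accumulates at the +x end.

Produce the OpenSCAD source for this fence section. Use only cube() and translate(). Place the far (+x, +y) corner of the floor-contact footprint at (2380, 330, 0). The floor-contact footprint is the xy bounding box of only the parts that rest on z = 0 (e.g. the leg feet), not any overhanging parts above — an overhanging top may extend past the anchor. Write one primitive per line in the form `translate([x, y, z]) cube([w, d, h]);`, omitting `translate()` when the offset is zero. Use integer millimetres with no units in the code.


translate([352, 237, 0]) cube([93, 93, 1608]);
translate([2287, 237, 0]) cube([93, 93, 1608]);
translate([445, 237, 206]) cube([1842, 93, 72]);
translate([445, 237, 1266]) cube([1842, 93, 72]);
translate([532, 330, 30]) cube([88, 18, 1538]);
translate([707, 330, 30]) cube([88, 18, 1538]);
translate([882, 330, 30]) cube([88, 18, 1538]);
translate([1057, 330, 30]) cube([88, 18, 1538]);
translate([1232, 330, 30]) cube([88, 18, 1538]);
translate([1407, 330, 30]) cube([88, 18, 1538]);
translate([1582, 330, 30]) cube([88, 18, 1538]);
translate([1757, 330, 30]) cube([88, 18, 1538]);
translate([1932, 330, 30]) cube([88, 18, 1538]);
translate([2107, 330, 30]) cube([88, 18, 1538]);


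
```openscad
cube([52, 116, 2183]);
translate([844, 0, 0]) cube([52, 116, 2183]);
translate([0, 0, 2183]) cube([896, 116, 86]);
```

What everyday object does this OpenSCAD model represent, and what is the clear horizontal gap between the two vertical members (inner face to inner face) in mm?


A door frame. The clear opening width is 792 mm.

Two 2183 mm tall posts with a header on top — a door frame. The left jamb is 52 mm wide at x = 0; the right jamb starts at x = 844. The clear opening is 844 − 52 = 792 mm.


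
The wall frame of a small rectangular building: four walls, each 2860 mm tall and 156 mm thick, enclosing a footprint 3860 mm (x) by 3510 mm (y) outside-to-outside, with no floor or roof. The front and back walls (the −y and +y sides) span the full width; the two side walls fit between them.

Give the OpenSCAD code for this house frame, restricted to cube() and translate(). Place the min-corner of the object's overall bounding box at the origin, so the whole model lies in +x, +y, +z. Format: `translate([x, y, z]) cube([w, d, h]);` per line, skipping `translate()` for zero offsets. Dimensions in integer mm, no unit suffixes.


cube([3860, 156, 2860]);
translate([0, 3354, 0]) cube([3860, 156, 2860]);
translate([0, 156, 0]) cube([156, 3198, 2860]);
translate([3704, 156, 0]) cube([156, 3198, 2860]);


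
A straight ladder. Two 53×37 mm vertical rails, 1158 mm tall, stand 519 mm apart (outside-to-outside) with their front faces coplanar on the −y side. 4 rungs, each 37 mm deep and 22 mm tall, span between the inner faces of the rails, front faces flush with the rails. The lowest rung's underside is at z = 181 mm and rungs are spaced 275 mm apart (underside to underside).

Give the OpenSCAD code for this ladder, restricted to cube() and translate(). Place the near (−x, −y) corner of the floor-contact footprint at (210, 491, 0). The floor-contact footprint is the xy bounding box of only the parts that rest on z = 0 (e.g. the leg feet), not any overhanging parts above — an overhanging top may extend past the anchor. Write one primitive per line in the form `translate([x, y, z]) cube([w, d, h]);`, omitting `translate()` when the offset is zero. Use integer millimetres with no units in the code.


translate([210, 491, 0]) cube([53, 37, 1158]);
translate([676, 491, 0]) cube([53, 37, 1158]);
translate([263, 491, 181]) cube([413, 37, 22]);
translate([263, 491, 456]) cube([413, 37, 22]);
translate([263, 491, 731]) cube([413, 37, 22]);
translate([263, 491, 1006]) cube([413, 37, 22]);


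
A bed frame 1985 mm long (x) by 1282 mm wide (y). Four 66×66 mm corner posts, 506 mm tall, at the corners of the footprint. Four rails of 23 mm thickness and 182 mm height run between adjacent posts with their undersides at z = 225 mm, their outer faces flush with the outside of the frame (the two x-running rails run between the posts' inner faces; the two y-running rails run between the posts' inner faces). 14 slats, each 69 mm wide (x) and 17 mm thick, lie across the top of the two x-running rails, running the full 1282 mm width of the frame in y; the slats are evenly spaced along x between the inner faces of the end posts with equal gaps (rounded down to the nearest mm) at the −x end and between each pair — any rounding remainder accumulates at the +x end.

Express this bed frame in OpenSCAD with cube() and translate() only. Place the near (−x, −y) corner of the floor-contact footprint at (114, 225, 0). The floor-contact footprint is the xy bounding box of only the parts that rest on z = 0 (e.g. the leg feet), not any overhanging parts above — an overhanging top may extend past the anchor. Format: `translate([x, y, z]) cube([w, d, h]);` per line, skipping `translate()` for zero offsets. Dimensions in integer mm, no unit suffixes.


translate([114, 225, 0]) cube([66, 66, 506]);
translate([114, 1441, 0]) cube([66, 66, 506]);
translate([2033, 225, 0]) cube([66, 66, 506]);
translate([2033, 1441, 0]) cube([66, 66, 506]);
translate([180, 225, 225]) cube([1853, 23, 182]);
translate([180, 1484, 225]) cube([1853, 23, 182]);
translate([114, 291, 225]) cube([23, 1150, 182]);
translate([2076, 291, 225]) cube([23, 1150, 182]);
translate([239, 225, 407]) cube([69, 1282, 17]);
translate([367, 225, 407]) cube([69, 1282, 17]);
translate([495, 225, 407]) cube([69, 1282, 17]);
translate([623, 225, 407]) cube([69, 1282, 17]);
translate([751, 225, 407]) cube([69, 1282, 17]);
translate([879, 225, 407]) cube([69, 1282, 17]);
translate([1007, 225, 407]) cube([69, 1282, 17]);
translate([1135, 225, 407]) cube([69, 1282, 17]);
translate([1263, 225, 407]) cube([69, 1282, 17]);
translate([1391, 225, 407]) cube([69, 1282, 17]);
translate([1519, 225, 407]) cube([69, 1282, 17]);
translate([1647, 225, 407]) cube([69, 1282, 17]);
translate([1775, 225, 407]) cube([69, 1282, 17]);
translate([1903, 225, 407]) cube([69, 1282, 17]);


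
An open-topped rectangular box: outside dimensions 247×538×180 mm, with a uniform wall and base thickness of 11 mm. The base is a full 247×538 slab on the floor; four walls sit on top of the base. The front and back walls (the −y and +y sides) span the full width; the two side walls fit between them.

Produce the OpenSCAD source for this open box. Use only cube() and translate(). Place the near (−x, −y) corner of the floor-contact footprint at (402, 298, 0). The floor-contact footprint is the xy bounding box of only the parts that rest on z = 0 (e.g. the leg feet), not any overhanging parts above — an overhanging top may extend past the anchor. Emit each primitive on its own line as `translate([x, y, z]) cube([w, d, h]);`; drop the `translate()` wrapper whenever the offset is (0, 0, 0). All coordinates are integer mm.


translate([402, 298, 0]) cube([247, 538, 11]);
translate([402, 298, 11]) cube([247, 11, 169]);
translate([402, 825, 11]) cube([247, 11, 169]);
translate([402, 309, 11]) cube([11, 516, 169]);
translate([638, 309, 11]) cube([11, 516, 169]);


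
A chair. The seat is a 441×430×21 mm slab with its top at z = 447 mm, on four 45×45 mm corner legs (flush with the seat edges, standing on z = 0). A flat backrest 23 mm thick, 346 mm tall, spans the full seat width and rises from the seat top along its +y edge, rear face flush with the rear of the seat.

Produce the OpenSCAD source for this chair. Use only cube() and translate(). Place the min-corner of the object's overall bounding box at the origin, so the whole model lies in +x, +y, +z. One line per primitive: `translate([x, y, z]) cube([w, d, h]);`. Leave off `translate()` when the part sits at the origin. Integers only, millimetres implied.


// leg_h = 447 - 21 = 426
translate([0, 0, 426]) cube([441, 430, 21]);
cube([45, 45, 426]);
translate([396, 0, 0]) cube([45, 45, 426]);
translate([0, 385, 0]) cube([45, 45, 426]);
translate([396, 385, 0]) cube([45, 45, 426]);
translate([0, 407, 447]) cube([441, 23, 346]);


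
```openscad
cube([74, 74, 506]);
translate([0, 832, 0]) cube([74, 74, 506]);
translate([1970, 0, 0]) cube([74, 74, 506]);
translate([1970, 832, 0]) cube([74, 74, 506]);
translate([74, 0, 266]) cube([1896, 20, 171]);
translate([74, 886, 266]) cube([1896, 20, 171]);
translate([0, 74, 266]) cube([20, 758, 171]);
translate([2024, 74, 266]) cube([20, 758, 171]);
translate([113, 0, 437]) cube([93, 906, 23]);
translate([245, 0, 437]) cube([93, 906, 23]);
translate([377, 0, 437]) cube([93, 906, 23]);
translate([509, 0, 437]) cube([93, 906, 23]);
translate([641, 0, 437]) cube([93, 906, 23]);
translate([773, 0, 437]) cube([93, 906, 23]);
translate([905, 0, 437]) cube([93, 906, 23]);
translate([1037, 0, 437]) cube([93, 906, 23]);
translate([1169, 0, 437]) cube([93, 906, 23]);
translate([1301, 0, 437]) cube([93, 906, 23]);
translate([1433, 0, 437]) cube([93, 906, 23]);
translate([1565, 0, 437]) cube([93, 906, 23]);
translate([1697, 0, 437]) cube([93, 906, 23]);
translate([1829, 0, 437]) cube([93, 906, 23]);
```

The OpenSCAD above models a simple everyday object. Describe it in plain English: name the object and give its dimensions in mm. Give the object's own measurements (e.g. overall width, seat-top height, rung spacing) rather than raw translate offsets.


A bed frame 2044 mm long (x) by 906 mm wide (y). Four 74×74 mm corner posts, 506 mm tall, at the corners of the footprint. Four rails of 20 mm thickness and 171 mm height run between adjacent posts with their undersides at z = 266 mm, their outer faces flush with the outside of the frame (the two x-running rails run between the posts' inner faces; the two y-running rails run between the posts' inner faces). 14 slats, each 93 mm wide (x) and 23 mm thick, lie across the top of the two x-running rails, running the full 906 mm width of the frame in y; along x they sit between the end posts with a 39 mm gap after the −x posts and between neighbouring slats, leaving 48 mm before the +x posts.


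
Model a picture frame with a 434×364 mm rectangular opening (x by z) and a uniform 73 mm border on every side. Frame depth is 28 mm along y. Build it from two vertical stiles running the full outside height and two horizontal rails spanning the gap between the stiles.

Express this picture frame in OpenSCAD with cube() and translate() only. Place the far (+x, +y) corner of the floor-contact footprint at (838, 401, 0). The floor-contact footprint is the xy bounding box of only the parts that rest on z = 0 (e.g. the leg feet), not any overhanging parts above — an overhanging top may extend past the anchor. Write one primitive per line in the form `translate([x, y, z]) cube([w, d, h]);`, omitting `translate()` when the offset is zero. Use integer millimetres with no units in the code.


translate([258, 373, 0]) cube([73, 28, 510]);
translate([765, 373, 0]) cube([73, 28, 510]);
translate([331, 373, 0]) cube([434, 28, 73]);
translate([331, 373, 437]) cube([434, 28, 73]);


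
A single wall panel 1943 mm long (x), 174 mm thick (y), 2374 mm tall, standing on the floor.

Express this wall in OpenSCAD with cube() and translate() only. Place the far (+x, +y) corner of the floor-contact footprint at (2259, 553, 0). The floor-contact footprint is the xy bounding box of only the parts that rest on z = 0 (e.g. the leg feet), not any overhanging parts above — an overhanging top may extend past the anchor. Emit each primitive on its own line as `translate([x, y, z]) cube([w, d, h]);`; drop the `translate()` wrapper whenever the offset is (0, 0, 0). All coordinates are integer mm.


translate([316, 379, 0]) cube([1943, 174, 2374]);


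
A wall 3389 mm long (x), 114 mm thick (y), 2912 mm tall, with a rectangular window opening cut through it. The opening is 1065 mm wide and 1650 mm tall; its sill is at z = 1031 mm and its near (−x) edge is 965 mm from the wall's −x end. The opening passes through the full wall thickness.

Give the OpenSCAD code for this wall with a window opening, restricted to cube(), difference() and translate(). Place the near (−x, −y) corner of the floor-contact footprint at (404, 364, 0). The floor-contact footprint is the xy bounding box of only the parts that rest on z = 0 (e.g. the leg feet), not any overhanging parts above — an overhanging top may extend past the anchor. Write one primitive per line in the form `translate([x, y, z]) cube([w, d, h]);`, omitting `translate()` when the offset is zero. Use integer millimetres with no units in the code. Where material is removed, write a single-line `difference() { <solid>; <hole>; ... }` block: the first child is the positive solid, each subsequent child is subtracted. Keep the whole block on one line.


difference() { translate([404, 364, 0]) cube([3389, 114, 2912]); translate([1369, 364, 1031]) cube([1065, 114, 1650]); }


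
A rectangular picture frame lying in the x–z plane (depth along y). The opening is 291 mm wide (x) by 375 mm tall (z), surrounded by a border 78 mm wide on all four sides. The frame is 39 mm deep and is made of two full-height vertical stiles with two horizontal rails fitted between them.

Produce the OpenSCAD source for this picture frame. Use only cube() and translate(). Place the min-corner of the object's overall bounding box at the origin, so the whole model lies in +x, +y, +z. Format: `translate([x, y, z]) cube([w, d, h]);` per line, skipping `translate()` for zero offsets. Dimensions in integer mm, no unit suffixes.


cube([78, 39, 531]);
translate([369, 0, 0]) cube([78, 39, 531]);
translate([78, 0, 0]) cube([291, 39, 78]);
translate([78, 0, 453]) cube([291, 39, 78]);


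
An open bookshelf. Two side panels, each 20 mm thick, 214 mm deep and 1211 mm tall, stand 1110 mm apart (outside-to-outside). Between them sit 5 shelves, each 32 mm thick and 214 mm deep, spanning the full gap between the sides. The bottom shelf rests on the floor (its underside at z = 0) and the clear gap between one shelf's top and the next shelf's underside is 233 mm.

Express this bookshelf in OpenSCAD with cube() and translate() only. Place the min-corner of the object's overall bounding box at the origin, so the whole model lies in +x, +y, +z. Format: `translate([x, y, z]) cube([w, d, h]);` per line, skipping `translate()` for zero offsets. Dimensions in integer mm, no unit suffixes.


cube([20, 214, 1211]);
translate([1090, 0, 0]) cube([20, 214, 1211]);
translate([20, 0, 0]) cube([1070, 214, 32]);
translate([20, 0, 265]) cube([1070, 214, 32]);
translate([20, 0, 530]) cube([1070, 214, 32]);
translate([20, 0, 795]) cube([1070, 214, 32]);
translate([20, 0, 1060]) cube([1070, 214, 32]);


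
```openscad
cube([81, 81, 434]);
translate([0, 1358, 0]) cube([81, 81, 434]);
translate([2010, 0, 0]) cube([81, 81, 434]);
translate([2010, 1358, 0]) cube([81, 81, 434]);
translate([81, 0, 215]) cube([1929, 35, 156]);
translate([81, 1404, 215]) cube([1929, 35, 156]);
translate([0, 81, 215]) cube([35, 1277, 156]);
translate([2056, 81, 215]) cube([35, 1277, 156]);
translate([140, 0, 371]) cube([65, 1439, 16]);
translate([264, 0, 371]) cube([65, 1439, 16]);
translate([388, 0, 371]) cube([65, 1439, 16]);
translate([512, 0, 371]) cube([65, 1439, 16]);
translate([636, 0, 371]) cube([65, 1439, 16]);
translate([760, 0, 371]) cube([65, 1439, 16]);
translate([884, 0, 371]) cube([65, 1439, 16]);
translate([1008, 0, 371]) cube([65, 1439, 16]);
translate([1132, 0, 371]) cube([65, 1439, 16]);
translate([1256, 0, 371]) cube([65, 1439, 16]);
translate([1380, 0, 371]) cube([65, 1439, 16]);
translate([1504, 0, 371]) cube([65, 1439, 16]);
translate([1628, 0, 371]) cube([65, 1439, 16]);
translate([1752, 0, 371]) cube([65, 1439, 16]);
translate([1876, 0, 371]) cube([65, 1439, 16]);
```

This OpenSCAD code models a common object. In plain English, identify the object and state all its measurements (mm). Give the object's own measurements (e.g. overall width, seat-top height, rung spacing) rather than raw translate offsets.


A bed frame 2091 mm long (x) by 1439 mm wide (y). Four 81×81 mm corner posts, 434 mm tall, at the corners of the footprint. Four rails of 35 mm thickness and 156 mm height run between adjacent posts with their undersides at z = 215 mm, their outer faces flush with the outside of the frame (the two x-running rails run between the posts' inner faces; the two y-running rails run between the posts' inner faces). 15 slats, each 65 mm wide (x) and 16 mm thick, lie across the top of the two x-running rails, running the full 1439 mm width of the frame in y; along x they sit between the end posts with a 59 mm gap after the −x posts and between neighbouring slats, leaving 69 mm before the +x posts.


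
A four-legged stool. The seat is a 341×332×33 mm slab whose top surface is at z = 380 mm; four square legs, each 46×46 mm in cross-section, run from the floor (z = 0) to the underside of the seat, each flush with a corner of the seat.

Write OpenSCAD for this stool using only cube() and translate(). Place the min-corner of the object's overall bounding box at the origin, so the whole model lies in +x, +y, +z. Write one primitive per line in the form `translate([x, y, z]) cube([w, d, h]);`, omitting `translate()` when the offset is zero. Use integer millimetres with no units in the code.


translate([0, 0, 347]) cube([341, 332, 33]);
cube([46, 46, 347]);
translate([295, 0, 0]) cube([46, 46, 347]);
translate([0, 286, 0]) cube([46, 46, 347]);
translate([295, 286, 0]) cube([46, 46, 347]);


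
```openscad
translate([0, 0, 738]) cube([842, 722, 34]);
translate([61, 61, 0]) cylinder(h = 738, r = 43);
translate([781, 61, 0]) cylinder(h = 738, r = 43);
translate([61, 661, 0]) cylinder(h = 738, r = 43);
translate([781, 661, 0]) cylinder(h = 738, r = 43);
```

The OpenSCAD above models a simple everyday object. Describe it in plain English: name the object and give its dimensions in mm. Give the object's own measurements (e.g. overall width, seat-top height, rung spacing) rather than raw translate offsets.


A table: top 842 mm (x) × 722 mm (y), 34 mm thick, upper face at z = 772 mm, on four round legs of 86 mm diameter, each leg's bounding box inset 18 mm from the nearest pair of top edges from z = 0 to the bottom of the top.


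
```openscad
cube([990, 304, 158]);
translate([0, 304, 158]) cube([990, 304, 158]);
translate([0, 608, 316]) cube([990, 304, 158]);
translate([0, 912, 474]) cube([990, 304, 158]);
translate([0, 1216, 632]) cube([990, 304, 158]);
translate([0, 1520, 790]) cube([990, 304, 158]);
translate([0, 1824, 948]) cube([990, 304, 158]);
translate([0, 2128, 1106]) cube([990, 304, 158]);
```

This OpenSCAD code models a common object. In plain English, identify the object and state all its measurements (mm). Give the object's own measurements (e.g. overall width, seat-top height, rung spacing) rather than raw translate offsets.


A straight staircase of 8 solid steps. Each step is 990 mm wide (x), 304 mm deep (y, the going) and 158 mm tall (the rise). The first step rests on the floor; each subsequent step sits one going further in +y and one rise higher in +z, directly behind and above the previous step with no overlap.


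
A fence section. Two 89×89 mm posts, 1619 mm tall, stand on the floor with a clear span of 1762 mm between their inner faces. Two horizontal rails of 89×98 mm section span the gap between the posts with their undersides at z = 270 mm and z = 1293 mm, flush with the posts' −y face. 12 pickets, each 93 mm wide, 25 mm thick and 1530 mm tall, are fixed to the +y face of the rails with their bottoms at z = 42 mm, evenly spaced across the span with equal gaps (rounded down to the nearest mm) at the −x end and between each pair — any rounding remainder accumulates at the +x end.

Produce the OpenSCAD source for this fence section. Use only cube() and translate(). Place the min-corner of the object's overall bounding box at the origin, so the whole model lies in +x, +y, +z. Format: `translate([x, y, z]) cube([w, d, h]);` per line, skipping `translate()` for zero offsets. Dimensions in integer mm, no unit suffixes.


cube([89, 89, 1619]);
translate([1851, 0, 0]) cube([89, 89, 1619]);
translate([89, 0, 270]) cube([1762, 89, 98]);
translate([89, 0, 1293]) cube([1762, 89, 98]);
translate([138, 89, 42]) cube([93, 25, 1530]);
translate([280, 89, 42]) cube([93, 25, 1530]);
translate([422, 89, 42]) cube([93, 25, 1530]);
translate([564, 89, 42]) cube([93, 25, 1530]);
translate([706, 89, 42]) cube([93, 25, 1530]);
translate([848, 89, 42]) cube([93, 25, 1530]);
translate([990, 89, 42]) cube([93, 25, 1530]);
translate([1132, 89, 42]) cube([93, 25, 1530]);
translate([1274, 89, 42]) cube([93, 25, 1530]);
translate([1416, 89, 42]) cube([93, 25, 1530]);
translate([1558, 89, 42]) cube([93, 25, 1530]);
translate([1700, 89, 42]) cube([93, 25, 1530]);


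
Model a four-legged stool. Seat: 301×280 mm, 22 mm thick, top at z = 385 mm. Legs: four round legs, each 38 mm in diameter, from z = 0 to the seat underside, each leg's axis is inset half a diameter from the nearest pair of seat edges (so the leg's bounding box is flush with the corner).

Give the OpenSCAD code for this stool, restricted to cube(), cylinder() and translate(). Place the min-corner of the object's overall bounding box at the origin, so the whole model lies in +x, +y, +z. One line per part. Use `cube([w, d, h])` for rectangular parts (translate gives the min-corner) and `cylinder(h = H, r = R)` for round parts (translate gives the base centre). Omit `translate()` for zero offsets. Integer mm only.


translate([0, 0, 363]) cube([301, 280, 22]);
translate([19, 19, 0]) cylinder(h = 363, r = 19);
translate([282, 19, 0]) cylinder(h = 363, r = 19);
translate([19, 261, 0]) cylinder(h = 363, r = 19);
translate([282, 261, 0]) cylinder(h = 363, r = 19);


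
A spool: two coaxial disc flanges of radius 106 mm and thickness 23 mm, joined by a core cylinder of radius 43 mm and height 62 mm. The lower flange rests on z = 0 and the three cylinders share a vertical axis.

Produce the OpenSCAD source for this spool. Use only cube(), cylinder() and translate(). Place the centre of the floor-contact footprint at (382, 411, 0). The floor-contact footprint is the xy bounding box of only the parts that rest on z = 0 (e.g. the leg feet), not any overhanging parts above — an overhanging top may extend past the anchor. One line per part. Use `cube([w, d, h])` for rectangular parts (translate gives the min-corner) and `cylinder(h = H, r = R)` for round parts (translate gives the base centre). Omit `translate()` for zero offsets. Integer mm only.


translate([382, 411, 0]) cylinder(h = 23, r = 106);
translate([382, 411, 23]) cylinder(h = 62, r = 43);
translate([382, 411, 85]) cylinder(h = 23, r = 106);


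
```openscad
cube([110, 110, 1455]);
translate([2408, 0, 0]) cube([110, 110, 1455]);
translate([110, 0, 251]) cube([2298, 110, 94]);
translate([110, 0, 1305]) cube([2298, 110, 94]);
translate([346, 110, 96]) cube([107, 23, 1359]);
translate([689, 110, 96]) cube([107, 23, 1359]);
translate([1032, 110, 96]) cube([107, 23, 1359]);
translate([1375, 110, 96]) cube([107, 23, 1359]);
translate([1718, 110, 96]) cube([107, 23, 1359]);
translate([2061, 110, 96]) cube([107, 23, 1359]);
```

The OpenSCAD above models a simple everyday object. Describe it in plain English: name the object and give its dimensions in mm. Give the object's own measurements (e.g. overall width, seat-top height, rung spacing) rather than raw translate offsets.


A fence section. Two 110×110 mm posts, 1455 mm tall, stand on the floor with a clear span of 2298 mm between their inner faces. Two horizontal rails of 110×94 mm section span the gap between the posts with their undersides at z = 251 mm and z = 1305 mm, flush with the posts' −y face. 6 pickets, each 107 mm wide, 23 mm thick and 1359 mm tall, are fixed to the +y face of the rails with their bottoms at z = 96 mm, spaced across the span with a 236 mm gap after the −x post and between neighbouring pickets, with 240 mm left before the +x post.


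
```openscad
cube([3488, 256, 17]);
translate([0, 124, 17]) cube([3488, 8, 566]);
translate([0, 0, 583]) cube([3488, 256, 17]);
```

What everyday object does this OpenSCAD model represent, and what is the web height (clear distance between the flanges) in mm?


An I-beam. The web height is 566 mm.

Two wide flanges with a thin centred web — an I-beam. Overall 600 mm minus two 17 mm flanges gives a web of 600 − 2·17 = 566 mm.


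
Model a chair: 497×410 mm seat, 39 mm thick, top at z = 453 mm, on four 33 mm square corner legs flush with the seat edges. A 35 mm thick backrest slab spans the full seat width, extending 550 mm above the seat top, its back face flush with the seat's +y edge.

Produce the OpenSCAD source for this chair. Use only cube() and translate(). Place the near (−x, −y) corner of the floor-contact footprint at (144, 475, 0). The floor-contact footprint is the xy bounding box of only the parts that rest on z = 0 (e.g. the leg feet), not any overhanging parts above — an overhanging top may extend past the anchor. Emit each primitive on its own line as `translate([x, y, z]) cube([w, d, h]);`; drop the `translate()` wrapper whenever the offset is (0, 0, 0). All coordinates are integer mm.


// leg_h = 453 - 39 = 414
translate([144, 475, 414]) cube([497, 410, 39]);
translate([144, 475, 0]) cube([33, 33, 414]);
translate([608, 475, 0]) cube([33, 33, 414]);
translate([144, 852, 0]) cube([33, 33, 414]);
translate([608, 852, 0]) cube([33, 33, 414]);
translate([144, 850, 453]) cube([497, 35, 550]);


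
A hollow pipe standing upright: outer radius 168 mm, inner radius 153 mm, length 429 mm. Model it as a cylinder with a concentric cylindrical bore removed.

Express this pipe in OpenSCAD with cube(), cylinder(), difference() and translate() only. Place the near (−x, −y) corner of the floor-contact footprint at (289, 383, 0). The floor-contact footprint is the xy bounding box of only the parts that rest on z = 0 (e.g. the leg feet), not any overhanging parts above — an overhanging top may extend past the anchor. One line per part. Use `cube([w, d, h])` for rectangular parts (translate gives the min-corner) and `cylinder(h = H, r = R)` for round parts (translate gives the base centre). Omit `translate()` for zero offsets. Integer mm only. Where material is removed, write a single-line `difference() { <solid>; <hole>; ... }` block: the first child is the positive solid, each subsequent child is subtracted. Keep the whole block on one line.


difference() { translate([457, 551, 0]) cylinder(h = 429, r = 168); translate([457, 551, 0]) cylinder(h = 429, r = 153); }


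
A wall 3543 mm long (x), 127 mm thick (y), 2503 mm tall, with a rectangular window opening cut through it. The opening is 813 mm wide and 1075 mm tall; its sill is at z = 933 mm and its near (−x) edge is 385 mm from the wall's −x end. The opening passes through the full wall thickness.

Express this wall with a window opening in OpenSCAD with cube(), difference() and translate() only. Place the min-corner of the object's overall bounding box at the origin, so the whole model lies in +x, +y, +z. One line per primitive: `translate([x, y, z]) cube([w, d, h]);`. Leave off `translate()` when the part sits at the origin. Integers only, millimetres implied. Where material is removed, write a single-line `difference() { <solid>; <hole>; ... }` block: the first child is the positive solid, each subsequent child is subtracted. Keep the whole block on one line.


difference() { cube([3543, 127, 2503]); translate([385, 0, 933]) cube([813, 127, 1075]); }


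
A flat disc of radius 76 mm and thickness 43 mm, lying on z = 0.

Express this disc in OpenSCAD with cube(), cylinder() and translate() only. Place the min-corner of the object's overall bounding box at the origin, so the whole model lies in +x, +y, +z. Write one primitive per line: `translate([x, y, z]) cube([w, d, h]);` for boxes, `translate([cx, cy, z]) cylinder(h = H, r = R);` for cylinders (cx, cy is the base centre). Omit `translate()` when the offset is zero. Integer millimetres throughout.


translate([76, 76, 0]) cylinder(h = 43, r = 76);


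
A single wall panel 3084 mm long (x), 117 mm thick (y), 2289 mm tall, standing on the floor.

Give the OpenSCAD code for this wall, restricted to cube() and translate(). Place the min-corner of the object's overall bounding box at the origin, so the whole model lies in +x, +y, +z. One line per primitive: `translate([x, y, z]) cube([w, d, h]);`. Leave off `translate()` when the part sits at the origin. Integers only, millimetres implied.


cube([3084, 117, 2289]);


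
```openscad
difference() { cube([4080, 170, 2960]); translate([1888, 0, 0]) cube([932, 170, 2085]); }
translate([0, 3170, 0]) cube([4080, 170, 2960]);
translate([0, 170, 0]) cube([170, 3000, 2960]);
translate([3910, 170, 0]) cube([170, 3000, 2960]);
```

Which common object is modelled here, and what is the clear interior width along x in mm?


A single room. The interior width is 3740 mm.

Four walls enclosing a rectangle with a door in the front wall — a room. Outside width 4080 minus two 170 mm walls gives 3740 mm.


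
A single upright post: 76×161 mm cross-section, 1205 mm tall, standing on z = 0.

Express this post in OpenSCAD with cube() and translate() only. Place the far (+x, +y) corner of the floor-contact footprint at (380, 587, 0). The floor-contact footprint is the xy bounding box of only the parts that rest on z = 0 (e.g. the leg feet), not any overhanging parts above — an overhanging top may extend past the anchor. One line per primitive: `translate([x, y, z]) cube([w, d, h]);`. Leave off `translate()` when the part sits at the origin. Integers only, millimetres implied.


translate([304, 426, 0]) cube([76, 161, 1205]);


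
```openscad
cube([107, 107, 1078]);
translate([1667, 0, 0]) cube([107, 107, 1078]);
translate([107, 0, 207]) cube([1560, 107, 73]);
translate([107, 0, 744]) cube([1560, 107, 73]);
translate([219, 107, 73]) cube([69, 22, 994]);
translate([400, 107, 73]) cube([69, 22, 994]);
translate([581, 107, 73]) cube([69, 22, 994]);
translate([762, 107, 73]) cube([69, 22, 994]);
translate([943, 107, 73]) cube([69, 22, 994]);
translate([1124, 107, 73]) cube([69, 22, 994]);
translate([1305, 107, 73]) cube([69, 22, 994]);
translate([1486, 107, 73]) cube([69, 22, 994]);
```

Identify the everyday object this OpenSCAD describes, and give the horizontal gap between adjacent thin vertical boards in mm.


A fence section. The picket gap is 112 mm.

Two posts, two rails, 8 pickets — a fence section. Span 1560 mm holds 8 pickets of 69 mm with 9 equal gaps: ⌊(1560 − 8·69) / 9⌋ = 112 mm.


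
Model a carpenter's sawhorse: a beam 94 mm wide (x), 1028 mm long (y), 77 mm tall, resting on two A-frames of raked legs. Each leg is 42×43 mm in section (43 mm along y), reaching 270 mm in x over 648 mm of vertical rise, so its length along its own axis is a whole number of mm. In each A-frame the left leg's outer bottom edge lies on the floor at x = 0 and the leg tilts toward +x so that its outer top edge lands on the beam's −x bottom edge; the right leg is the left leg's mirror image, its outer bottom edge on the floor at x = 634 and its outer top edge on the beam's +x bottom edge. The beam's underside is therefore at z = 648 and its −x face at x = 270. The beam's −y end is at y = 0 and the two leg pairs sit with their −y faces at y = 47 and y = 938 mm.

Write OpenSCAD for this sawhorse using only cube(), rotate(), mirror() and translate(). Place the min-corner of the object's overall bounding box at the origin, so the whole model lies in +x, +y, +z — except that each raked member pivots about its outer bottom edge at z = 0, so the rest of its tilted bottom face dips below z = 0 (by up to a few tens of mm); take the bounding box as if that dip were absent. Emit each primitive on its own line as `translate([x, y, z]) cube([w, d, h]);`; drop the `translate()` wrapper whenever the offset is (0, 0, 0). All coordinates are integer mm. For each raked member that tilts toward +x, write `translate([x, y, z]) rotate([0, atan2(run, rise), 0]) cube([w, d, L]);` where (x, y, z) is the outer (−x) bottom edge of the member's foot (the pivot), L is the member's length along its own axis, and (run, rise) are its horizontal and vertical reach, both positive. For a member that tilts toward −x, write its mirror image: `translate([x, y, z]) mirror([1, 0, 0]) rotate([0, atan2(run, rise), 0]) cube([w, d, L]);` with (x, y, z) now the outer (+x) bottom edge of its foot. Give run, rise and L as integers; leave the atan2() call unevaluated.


// leg length = √(270² + 648²) = 702
// right-leg outer foot x = 2·270 + 94 = 634
// beam min-corner = (270, 0, 648)
translate([270, 0, 648]) cube([94, 1028, 77]);
translate([0, 47, 0]) rotate([0, atan2(270, 648), 0]) cube([42, 43, 702]);
translate([634, 47, 0]) mirror([1, 0, 0]) rotate([0, atan2(270, 648), 0]) cube([42, 43, 702]);
translate([0, 938, 0]) rotate([0, atan2(270, 648), 0]) cube([42, 43, 702]);
translate([634, 938, 0]) mirror([1, 0, 0]) rotate([0, atan2(270, 648), 0]) cube([42, 43, 702]);
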